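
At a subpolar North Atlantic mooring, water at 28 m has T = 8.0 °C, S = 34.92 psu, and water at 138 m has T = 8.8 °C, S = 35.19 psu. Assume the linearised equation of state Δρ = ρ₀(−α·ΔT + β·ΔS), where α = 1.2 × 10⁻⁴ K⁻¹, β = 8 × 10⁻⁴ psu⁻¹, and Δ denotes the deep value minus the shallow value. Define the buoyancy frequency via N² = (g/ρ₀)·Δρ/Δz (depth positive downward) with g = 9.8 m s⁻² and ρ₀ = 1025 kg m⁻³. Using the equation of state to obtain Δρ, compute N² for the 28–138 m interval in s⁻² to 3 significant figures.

1.07 × 10⁻⁵ s⁻²

ΔT = +0.8 K, ΔS = +0.27 psu (deep − shallow).
Δρ/ρ₀ = −αΔT + βΔS = -9.60 × 10⁻⁵ + 2.16 × 10⁻⁴ = 1.20 × 10⁻⁴, so Δρ ≈ 0.1230 kg m⁻³.
N² = (g/ρ₀)·Δρ/Δz = g·(Δρ/ρ₀)/Δz = 9.8 × 1.20 × 10⁻⁴ / 110 = 1.0691 × 10⁻⁵ s⁻² ≈ 1.07 × 10⁻⁵ s⁻².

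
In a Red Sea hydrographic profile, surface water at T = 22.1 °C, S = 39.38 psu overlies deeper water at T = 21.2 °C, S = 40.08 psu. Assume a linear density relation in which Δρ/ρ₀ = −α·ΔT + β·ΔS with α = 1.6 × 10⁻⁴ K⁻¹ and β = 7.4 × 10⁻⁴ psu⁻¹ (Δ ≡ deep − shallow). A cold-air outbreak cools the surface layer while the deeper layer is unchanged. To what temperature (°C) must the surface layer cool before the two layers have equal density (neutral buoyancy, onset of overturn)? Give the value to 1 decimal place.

18.0 °C

Neutral buoyancy requires Δρ = 0, i.e. −α(T_deep − T_surf′) + β(S_deep − S_surf) = 0.
T_surf′ = T_deep − (β/α)·ΔS = 21.2 − (7.4 × 10⁻⁴/1.6 × 10⁻⁴)·(+0.70) = 17.962 °C.
Cooling required: 22.1 − (17.962) = 4.138 °C.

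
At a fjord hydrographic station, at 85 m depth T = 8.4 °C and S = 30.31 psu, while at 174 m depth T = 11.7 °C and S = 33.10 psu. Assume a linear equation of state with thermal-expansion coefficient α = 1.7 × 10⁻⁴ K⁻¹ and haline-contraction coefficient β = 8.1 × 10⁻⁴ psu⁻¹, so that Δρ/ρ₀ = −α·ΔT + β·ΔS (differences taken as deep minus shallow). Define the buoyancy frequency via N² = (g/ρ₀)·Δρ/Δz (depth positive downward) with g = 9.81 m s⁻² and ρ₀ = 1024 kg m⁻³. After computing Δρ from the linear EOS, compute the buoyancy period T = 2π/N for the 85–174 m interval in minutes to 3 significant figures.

ΔT = +3.3 K, ΔS = +2.79 psu (deep − shallow).
Δρ/ρ₀ = −αΔT + βΔS = -5.61 × 10⁻⁴ + 2.2599 × 10⁻³ = 1.6989 × 10⁻³, so Δρ ≈ 1.740 kg m⁻³.
N² = (g/ρ₀)·Δρ/Δz = g·(Δρ/ρ₀)/Δz = 9.81 × 1.6989 × 10⁻³ / 89 = 1.8726 × 10⁻⁴ s⁻².
N = √(1.8726 × 10⁻⁴) = 0.013684 rad s⁻¹ → T = 2π/N = 459.16 s = 7.6527 min ≈ 7.65 min.

7.65 min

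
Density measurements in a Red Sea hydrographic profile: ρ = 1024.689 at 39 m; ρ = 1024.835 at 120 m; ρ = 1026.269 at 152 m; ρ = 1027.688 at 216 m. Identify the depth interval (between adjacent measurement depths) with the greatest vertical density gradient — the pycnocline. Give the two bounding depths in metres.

Compute the density gradient over each adjacent pair:
  39–120 m: Δρ/Δz = 0.146/81 = 1.8 × 10⁻³ kg m⁻⁴
  120–152 m: Δρ/Δz = 1.434/32 = 0.045 kg m⁻⁴
  152–216 m: Δρ/Δz = 1.419/64 = 0.022 kg m⁻⁴
The largest gradient is in the 120–152 m interval — the pycnocline.

120–152 m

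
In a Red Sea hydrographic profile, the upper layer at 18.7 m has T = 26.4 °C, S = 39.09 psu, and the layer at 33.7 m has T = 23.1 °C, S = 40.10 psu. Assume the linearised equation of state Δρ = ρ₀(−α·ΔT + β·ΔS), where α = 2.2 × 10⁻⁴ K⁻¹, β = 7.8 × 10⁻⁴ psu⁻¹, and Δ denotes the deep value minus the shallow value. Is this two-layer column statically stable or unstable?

stable

ΔT = 23.1 − 26.4 = -3.3 K and ΔS = 40.10 − 39.09 = +1.01 psu (deep − shallow).
−αΔT = 7.26 × 10⁻⁴; βΔS = 7.878 × 10⁻⁴; sum Δρ/ρ₀ = 1.5138 × 10⁻³.
Δρ/ρ₀ > 0, so Δρ > 0: deeper water is denser → statically stable.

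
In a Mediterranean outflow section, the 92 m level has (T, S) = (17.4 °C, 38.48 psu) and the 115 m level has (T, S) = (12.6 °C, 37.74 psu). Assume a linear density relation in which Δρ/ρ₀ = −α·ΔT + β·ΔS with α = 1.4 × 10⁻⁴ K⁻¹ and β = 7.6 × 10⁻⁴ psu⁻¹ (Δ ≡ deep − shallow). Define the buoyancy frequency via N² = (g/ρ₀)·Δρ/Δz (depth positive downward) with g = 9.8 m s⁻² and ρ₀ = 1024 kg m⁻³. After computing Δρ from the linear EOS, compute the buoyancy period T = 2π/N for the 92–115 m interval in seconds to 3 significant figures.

ΔT = -4.8 K, ΔS = -0.74 psu (deep − shallow).
Δρ/ρ₀ = −αΔT + βΔS = 6.72 × 10⁻⁴ − 5.624 × 10⁻⁴ = 1.096 × 10⁻⁴, so Δρ ≈ 0.1122 kg m⁻³.
N² = (g/ρ₀)·Δρ/Δz = g·(Δρ/ρ₀)/Δz = 9.8 × 1.096 × 10⁻⁴ / 23 = 4.6699 × 10⁻⁵ s⁻².
N = √(4.6699 × 10⁻⁵) = 6.8337 × 10⁻³ rad s⁻¹ → T = 2π/N = 919.44 s ≈ 919 s.

919 s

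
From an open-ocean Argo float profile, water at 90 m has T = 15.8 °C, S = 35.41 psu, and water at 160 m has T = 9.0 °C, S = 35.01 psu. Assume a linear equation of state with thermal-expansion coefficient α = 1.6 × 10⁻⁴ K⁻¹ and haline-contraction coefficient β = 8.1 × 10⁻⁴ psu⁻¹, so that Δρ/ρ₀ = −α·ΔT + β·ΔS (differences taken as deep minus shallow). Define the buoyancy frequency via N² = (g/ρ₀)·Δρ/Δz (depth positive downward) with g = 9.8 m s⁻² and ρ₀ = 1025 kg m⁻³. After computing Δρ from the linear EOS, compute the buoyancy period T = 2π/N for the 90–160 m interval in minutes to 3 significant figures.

ΔT = -6.8 K, ΔS = -0.40 psu (deep − shallow).
Δρ/ρ₀ = −αΔT + βΔS = 1.088 × 10⁻³ − 3.24 × 10⁻⁴ = 7.64 × 10⁻⁴, so Δρ ≈ 0.7831 kg m⁻³.
N² = (g/ρ₀)·Δρ/Δz = g·(Δρ/ρ₀)/Δz = 9.8 × 7.64 × 10⁻⁴ / 70 = 1.0696 × 10⁻⁴ s⁻².
N = √(1.0696 × 10⁻⁴) = 0.010342 rad s⁻¹ → T = 2π/N = 607.54 s = 10.126 min ≈ 10.1 min.

10.1 min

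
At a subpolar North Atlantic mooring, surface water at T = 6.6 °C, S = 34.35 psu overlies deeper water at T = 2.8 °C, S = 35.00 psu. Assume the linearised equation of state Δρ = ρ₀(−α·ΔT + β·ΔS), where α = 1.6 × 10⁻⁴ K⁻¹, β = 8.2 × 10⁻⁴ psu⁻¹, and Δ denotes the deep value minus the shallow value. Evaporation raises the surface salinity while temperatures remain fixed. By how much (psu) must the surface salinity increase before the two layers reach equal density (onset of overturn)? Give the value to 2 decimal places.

Neutral buoyancy requires −α(T_deep − T_surf) + β(S_deep − S_surf′) = 0.
S_surf′ = S_deep − (α/β)·ΔT = 35.00 − (1.6 × 10⁻⁴/8.2 × 10⁻⁴)·(-3.8) = 35.7415 psu.
Increase required: 35.7415 − 34.35 = 1.3915 psu.

1.39 psu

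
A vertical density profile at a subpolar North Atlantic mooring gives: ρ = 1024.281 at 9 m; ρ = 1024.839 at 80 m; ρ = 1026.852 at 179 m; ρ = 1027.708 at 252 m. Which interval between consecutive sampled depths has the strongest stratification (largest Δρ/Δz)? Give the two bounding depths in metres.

Compute the density gradient over each adjacent pair:
  9–80 m: Δρ/Δz = 0.558/71 = 7.9 × 10⁻³ kg m⁻⁴
  80–179 m: Δρ/Δz = 2.013/99 = 0.020 kg m⁻⁴
  179–252 m: Δρ/Δz = 0.856/73 = 0.012 kg m⁻⁴
The largest gradient is in the 80–179 m interval — the pycnocline.

80–179 m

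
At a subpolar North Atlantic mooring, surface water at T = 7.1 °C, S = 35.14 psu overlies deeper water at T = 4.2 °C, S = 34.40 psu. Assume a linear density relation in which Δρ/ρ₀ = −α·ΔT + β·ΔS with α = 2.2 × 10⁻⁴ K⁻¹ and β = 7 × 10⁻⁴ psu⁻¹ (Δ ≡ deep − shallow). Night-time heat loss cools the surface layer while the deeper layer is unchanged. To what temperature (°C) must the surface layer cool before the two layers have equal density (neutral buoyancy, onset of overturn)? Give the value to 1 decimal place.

Neutral buoyancy requires Δρ = 0, i.e. −α(T_deep − T_surf′) + β(S_deep − S_surf) = 0.
T_surf′ = T_deep − (β/α)·ΔS = 4.2 − (7 × 10⁻⁴/2.2 × 10⁻⁴)·(-0.74) = 6.555 °C.
Cooling required: 7.1 − (6.555) = 0.545 °C.

6.6 °C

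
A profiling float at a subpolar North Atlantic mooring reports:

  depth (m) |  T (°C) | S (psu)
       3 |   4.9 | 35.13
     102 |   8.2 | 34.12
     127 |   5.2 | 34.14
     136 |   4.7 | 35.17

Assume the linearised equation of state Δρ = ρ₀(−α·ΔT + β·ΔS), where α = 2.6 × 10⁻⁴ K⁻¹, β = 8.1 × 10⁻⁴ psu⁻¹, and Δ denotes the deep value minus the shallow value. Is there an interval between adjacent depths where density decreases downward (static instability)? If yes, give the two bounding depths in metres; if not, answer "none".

Evaluate Δρ/ρ₀ = −αΔT + βΔS across each adjacent pair:
  3–102 m: −αΔT+βΔS = −(2.6 × 10⁻⁴)(+3.3)+(8.1 × 10⁻⁴)(-1.01) = -1.7 × 10⁻³ → UNSTABLE
  102–127 m: −αΔT+βΔS = −(2.6 × 10⁻⁴)(-3.0)+(8.1 × 10⁻⁴)(+0.02) = 8.0 × 10⁻⁴ → stable
  127–136 m: −αΔT+βΔS = −(2.6 × 10⁻⁴)(-0.5)+(8.1 × 10⁻⁴)(+1.03) = 9.6 × 10⁻⁴ → stable
The 3–102 m interval has Δρ < 0: lighter water underlies denser water.

3–102 m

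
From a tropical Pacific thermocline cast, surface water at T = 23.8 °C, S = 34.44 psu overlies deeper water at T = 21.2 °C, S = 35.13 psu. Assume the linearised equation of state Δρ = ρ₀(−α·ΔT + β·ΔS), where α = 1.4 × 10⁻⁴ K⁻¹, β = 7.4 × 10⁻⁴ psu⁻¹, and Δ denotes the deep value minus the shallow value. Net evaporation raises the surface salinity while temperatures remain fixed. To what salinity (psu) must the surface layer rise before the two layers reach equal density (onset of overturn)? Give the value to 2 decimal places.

35.62 psu

Neutral buoyancy requires −α(T_deep − T_surf) + β(S_deep − S_surf′) = 0.
S_surf′ = S_deep − (α/β)·ΔT = 35.13 − (1.4 × 10⁻⁴/7.4 × 10⁻⁴)·(-2.6) = 35.6219 psu.
Increase required: 35.6219 − 34.44 = 1.1819 psu.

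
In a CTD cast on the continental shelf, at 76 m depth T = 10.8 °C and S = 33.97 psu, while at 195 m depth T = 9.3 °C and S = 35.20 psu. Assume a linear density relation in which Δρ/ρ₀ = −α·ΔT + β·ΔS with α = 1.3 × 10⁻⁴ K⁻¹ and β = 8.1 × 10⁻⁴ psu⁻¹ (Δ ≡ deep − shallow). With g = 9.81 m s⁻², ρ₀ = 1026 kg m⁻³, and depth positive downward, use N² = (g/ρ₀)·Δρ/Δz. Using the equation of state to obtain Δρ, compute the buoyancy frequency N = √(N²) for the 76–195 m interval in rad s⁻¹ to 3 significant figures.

9.91 × 10⁻³ rad s⁻¹

ΔT = -1.5 K, ΔS = +1.23 psu (deep − shallow).
Δρ/ρ₀ = −αΔT + βΔS = 1.95 × 10⁻⁴ + 9.963 × 10⁻⁴ = 1.1913 × 10⁻³, so Δρ ≈ 1.222 kg m⁻³.
N² = (g/ρ₀)·Δρ/Δz = g·(Δρ/ρ₀)/Δz = 9.81 × 1.1913 × 10⁻³ / 119 = 9.8207 × 10⁻⁵ s⁻².
N = √(9.8207 × 10⁻⁵) = 9.9099 × 10⁻³ rad s⁻¹ ≈ 9.91 × 10⁻³ rad s⁻¹.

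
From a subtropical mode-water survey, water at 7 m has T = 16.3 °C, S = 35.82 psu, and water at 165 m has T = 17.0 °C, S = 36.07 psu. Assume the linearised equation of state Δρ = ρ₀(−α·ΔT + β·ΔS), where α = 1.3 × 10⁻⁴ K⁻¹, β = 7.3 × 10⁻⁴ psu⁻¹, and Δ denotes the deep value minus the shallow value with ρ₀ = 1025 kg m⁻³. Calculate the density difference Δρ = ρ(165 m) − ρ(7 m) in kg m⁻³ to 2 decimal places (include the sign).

ΔT = +0.7 K, ΔS = +0.25 psu (deep − shallow).
Δρ/ρ₀ = −(1.3 × 10⁻⁴)(+0.7) + (7.3 × 10⁻⁴)(+0.25) = 9.15 × 10⁻⁵.
Δρ = 1025 × (9.15 × 10⁻⁵) = +0.09 kg m⁻³.
Positive Δρ: denser below, stable.

+0.09 kg m⁻³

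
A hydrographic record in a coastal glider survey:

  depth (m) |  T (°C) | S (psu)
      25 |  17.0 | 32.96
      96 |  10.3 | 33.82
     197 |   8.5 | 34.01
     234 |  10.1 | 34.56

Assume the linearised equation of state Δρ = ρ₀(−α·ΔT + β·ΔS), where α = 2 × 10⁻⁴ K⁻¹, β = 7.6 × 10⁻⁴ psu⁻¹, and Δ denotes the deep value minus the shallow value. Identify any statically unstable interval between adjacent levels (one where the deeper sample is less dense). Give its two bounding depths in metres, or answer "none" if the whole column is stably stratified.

Evaluate Δρ/ρ₀ = −αΔT + βΔS across each adjacent pair:
  25–96 m: −αΔT+βΔS = −(2 × 10⁻⁴)(-6.7)+(7.6 × 10⁻⁴)(+0.86) = 2.0 × 10⁻³ → stable
  96–197 m: −αΔT+βΔS = −(2 × 10⁻⁴)(-1.8)+(7.6 × 10⁻⁴)(+0.19) = 5.0 × 10⁻⁴ → stable
  197–234 m: −αΔT+βΔS = −(2 × 10⁻⁴)(+1.6)+(7.6 × 10⁻⁴)(+0.55) = 9.8 × 10⁻⁵ → stable
Every interval has Δρ > 0: the column is stably stratified throughout.

none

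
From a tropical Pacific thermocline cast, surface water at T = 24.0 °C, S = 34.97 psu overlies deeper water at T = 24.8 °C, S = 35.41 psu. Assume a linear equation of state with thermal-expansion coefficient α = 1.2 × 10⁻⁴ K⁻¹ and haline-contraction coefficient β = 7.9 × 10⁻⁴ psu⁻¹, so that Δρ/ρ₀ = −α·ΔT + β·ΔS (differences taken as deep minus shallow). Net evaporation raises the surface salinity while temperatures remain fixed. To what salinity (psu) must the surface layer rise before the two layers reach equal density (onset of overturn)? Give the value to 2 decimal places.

Neutral buoyancy requires −α(T_deep − T_surf) + β(S_deep − S_surf′) = 0.
S_surf′ = S_deep − (α/β)·ΔT = 35.41 − (1.2 × 10⁻⁴/7.9 × 10⁻⁴)·(+0.8) = 35.2885 psu.
Increase required: 35.2885 − 34.97 = 0.3185 psu.

35.29 psu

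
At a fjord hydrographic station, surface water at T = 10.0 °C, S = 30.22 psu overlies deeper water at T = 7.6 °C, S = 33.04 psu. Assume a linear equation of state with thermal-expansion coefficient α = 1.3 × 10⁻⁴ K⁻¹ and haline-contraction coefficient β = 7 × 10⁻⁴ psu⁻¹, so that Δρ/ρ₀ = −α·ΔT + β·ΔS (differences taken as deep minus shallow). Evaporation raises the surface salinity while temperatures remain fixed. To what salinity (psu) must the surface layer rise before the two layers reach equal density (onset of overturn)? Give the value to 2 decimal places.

33.49 psu

Neutral buoyancy requires −α(T_deep − T_surf) + β(S_deep − S_surf′) = 0.
S_surf′ = S_deep − (α/β)·ΔT = 33.04 − (1.3 × 10⁻⁴/7 × 10⁻⁴)·(-2.4) = 33.4857 psu.
Increase required: 33.4857 − 30.22 = 3.2657 psu.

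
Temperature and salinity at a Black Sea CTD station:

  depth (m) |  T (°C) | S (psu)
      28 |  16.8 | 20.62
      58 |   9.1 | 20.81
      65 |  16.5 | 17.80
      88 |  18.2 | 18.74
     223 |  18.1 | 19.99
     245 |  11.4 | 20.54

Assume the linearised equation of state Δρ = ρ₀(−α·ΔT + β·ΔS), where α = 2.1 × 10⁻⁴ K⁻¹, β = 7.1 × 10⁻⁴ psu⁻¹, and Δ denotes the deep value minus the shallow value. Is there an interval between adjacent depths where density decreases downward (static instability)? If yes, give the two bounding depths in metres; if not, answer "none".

58–65 m

Evaluate Δρ/ρ₀ = −αΔT + βΔS across each adjacent pair:
  28–58 m: −αΔT+βΔS = −(2.1 × 10⁻⁴)(-7.7)+(7.1 × 10⁻⁴)(+0.19) = 1.8 × 10⁻³ → stable
  58–65 m: −αΔT+βΔS = −(2.1 × 10⁻⁴)(+7.4)+(7.1 × 10⁻⁴)(-3.01) = -3.7 × 10⁻³ → UNSTABLE
  65–88 m: −αΔT+βΔS = −(2.1 × 10⁻⁴)(+1.7)+(7.1 × 10⁻⁴)(+0.94) = 3.1 × 10⁻⁴ → stable
  88–223 m: −αΔT+βΔS = −(2.1 × 10⁻⁴)(-0.1)+(7.1 × 10⁻⁴)(+1.25) = 9.1 × 10⁻⁴ → stable
  223–245 m: −αΔT+βΔS = −(2.1 × 10⁻⁴)(-6.7)+(7.1 × 10⁻⁴)(+0.55) = 1.8 × 10⁻³ → stable
The 58–65 m interval has Δρ < 0: lighter water underlies denser water.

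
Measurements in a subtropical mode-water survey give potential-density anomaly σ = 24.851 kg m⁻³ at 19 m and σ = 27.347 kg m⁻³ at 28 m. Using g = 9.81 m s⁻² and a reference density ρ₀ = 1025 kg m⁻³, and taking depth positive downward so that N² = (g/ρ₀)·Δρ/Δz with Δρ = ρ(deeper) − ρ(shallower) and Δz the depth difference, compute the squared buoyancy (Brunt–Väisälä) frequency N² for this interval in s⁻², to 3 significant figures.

Δρ = 1027.347 − 1024.851 = 2.496 kg m⁻³ over Δz = 28 − 19 = 9 m.
N² = (9.81/1025) × (2.496/9) = 2.6543 × 10⁻³ s⁻² ≈ 2.65 × 10⁻³ s⁻².

2.65 × 10⁻³ s⁻²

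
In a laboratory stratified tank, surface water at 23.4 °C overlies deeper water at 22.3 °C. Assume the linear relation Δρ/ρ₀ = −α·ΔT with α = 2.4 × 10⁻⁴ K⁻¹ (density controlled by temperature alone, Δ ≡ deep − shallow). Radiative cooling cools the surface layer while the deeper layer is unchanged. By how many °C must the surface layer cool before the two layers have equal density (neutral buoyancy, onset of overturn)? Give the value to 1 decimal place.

With temperature the only control, equal density requires T_surf′ = T_deep.
T_surf′ = 22.3 °C.
Cooling required: 23.4 − 22.3 = 1.1 °C.

1.1 °C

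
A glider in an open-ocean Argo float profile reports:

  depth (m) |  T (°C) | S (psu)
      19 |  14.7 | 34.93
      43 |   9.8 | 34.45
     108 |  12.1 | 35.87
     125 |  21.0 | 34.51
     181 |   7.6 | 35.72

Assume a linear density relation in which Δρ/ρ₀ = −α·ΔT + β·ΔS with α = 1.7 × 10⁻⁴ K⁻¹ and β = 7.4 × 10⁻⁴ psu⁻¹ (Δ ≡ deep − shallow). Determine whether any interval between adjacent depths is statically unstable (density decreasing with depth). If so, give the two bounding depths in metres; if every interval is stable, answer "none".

Evaluate Δρ/ρ₀ = −αΔT + βΔS across each adjacent pair:
  19–43 m: −αΔT+βΔS = −(1.7 × 10⁻⁴)(-4.9)+(7.4 × 10⁻⁴)(-0.48) = 4.8 × 10⁻⁴ → stable
  43–108 m: −αΔT+βΔS = −(1.7 × 10⁻⁴)(+2.3)+(7.4 × 10⁻⁴)(+1.42) = 6.6 × 10⁻⁴ → stable
  108–125 m: −αΔT+βΔS = −(1.7 × 10⁻⁴)(+8.9)+(7.4 × 10⁻⁴)(-1.36) = -2.5 × 10⁻³ → UNSTABLE
  125–181 m: −αΔT+βΔS = −(1.7 × 10⁻⁴)(-13.4)+(7.4 × 10⁻⁴)(+1.21) = 3.2 × 10⁻³ → stable
The 108–125 m interval has Δρ < 0: lighter water underlies denser water.

108–125 m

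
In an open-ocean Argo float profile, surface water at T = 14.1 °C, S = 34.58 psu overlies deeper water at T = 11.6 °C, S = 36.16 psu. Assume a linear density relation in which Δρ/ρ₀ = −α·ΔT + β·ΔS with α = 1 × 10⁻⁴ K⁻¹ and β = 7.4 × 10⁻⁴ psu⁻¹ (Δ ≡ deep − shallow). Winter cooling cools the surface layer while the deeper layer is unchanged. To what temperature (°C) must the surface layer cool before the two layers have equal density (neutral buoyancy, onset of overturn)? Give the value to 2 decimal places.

-0.09 °C

Neutral buoyancy requires Δρ = 0, i.e. −α(T_deep − T_surf′) + β(S_deep − S_surf) = 0.
T_surf′ = T_deep − (β/α)·ΔS = 11.6 − (7.4 × 10⁻⁴/1 × 10⁻⁴)·(+1.58) = -0.0920 °C.
Cooling required: 14.1 − (-0.0920) = 14.1920 °C.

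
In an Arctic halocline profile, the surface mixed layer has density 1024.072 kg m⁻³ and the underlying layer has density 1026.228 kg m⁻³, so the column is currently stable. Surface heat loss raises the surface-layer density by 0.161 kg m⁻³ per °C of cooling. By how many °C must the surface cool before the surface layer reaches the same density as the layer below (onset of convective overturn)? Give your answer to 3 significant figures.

Density deficit of the surface layer: 1026.228 − 1024.072 = 2.156 kg m⁻³.
Required change = 2.156 / 0.161 = 13.4 °C.

13.4 °C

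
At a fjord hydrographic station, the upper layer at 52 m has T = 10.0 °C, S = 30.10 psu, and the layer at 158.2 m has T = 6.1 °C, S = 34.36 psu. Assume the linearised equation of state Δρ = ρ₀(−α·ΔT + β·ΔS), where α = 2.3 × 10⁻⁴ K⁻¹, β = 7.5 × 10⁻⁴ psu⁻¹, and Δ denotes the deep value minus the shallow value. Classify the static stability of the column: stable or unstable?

stable

ΔT = 6.1 − 10.0 = -3.9 K and ΔS = 34.36 − 30.10 = +4.26 psu (deep − shallow).
−αΔT = 8.97 × 10⁻⁴; βΔS = 3.195 × 10⁻³; sum Δρ/ρ₀ = 4.092 × 10⁻³.
Δρ/ρ₀ > 0, so Δρ > 0: deeper water is denser → statically stable.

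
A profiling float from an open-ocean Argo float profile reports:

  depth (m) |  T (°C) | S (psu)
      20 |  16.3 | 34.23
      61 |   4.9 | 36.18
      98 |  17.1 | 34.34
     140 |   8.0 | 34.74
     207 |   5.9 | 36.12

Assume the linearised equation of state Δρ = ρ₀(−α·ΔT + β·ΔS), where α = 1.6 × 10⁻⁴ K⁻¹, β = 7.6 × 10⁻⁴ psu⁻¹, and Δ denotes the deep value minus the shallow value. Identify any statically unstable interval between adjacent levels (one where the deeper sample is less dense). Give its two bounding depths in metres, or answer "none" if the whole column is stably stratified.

61–98 m

Evaluate Δρ/ρ₀ = −αΔT + βΔS across each adjacent pair:
  20–61 m: −αΔT+βΔS = −(1.6 × 10⁻⁴)(-11.4)+(7.6 × 10⁻⁴)(+1.95) = 3.3 × 10⁻³ → stable
  61–98 m: −αΔT+βΔS = −(1.6 × 10⁻⁴)(+12.2)+(7.6 × 10⁻⁴)(-1.84) = -3.4 × 10⁻³ → UNSTABLE
  98–140 m: −αΔT+βΔS = −(1.6 × 10⁻⁴)(-9.1)+(7.6 × 10⁻⁴)(+0.40) = 1.8 × 10⁻³ → stable
  140–207 m: −αΔT+βΔS = −(1.6 × 10⁻⁴)(-2.1)+(7.6 × 10⁻⁴)(+1.38) = 1.4 × 10⁻³ → stable
The 61–98 m interval has Δρ < 0: lighter water underlies denser water.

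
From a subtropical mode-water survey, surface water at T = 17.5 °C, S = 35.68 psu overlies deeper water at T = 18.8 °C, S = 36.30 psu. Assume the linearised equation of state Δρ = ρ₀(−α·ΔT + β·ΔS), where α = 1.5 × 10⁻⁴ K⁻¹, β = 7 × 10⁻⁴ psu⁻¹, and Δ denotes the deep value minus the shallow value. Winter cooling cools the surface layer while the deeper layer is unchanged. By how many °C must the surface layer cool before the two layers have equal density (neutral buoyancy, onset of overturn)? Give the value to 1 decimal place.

1.6 °C

Neutral buoyancy requires Δρ = 0, i.e. −α(T_deep − T_surf′) + β(S_deep − S_surf) = 0.
T_surf′ = T_deep − (β/α)·ΔS = 18.8 − (7 × 10⁻⁴/1.5 × 10⁻⁴)·(+0.62) = 15.907 °C.
Cooling required: 17.5 − (15.907) = 1.593 °C.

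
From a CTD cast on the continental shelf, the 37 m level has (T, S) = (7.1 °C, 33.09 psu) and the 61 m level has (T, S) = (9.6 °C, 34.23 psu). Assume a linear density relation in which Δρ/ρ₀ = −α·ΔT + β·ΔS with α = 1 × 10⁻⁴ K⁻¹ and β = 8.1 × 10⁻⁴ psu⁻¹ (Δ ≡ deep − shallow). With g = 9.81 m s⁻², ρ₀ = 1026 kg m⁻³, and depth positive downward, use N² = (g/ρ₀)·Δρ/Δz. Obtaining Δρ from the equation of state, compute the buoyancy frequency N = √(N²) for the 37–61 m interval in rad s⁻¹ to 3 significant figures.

0.0166 rad s⁻¹

ΔT = +2.5 K, ΔS = +1.14 psu (deep − shallow).
Δρ/ρ₀ = −αΔT + βΔS = -2.50 × 10⁻⁴ + 9.234 × 10⁻⁴ = 6.734 × 10⁻⁴, so Δρ ≈ 0.6909 kg m⁻³.
N² = (g/ρ₀)·Δρ/Δz = g·(Δρ/ρ₀)/Δz = 9.81 × 6.734 × 10⁻⁴ / 24 = 2.7525 × 10⁻⁴ s⁻².
N = √(2.7525 × 10⁻⁴) = 0.016591 rad s⁻¹ ≈ 0.0166 rad s⁻¹.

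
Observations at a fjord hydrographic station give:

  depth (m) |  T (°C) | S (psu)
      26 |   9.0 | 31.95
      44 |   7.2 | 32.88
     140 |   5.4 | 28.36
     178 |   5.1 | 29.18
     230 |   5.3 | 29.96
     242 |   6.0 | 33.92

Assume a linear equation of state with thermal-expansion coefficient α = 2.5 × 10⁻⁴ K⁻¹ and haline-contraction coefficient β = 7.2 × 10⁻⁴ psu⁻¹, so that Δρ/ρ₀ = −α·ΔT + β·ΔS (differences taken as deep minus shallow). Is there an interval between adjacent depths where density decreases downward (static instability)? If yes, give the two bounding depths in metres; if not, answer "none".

44–140 m

Evaluate Δρ/ρ₀ = −αΔT + βΔS across each adjacent pair:
  26–44 m: −αΔT+βΔS = −(2.5 × 10⁻⁴)(-1.8)+(7.2 × 10⁻⁴)(+0.93) = 1.1 × 10⁻³ → stable
  44–140 m: −αΔT+βΔS = −(2.5 × 10⁻⁴)(-1.8)+(7.2 × 10⁻⁴)(-4.52) = -2.8 × 10⁻³ → UNSTABLE
  140–178 m: −αΔT+βΔS = −(2.5 × 10⁻⁴)(-0.3)+(7.2 × 10⁻⁴)(+0.82) = 6.7 × 10⁻⁴ → stable
  178–230 m: −αΔT+βΔS = −(2.5 × 10⁻⁴)(+0.2)+(7.2 × 10⁻⁴)(+0.78) = 5.1 × 10⁻⁴ → stable
  230–242 m: −αΔT+βΔS = −(2.5 × 10⁻⁴)(+0.7)+(7.2 × 10⁻⁴)(+3.96) = 2.7 × 10⁻³ → stable
The 44–140 m interval has Δρ < 0: lighter water underlies denser water.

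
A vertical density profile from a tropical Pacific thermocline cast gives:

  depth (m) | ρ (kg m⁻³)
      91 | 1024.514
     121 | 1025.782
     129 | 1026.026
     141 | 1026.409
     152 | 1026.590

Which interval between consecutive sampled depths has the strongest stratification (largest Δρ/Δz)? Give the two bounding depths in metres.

91–121 m

Compute the density gradient over each adjacent pair:
  91–121 m: Δρ/Δz = 1.268/30 = 0.042 kg m⁻⁴
  121–129 m: Δρ/Δz = 0.244/8 = 0.030 kg m⁻⁴
  129–141 m: Δρ/Δz = 0.383/12 = 0.032 kg m⁻⁴
  141–152 m: Δρ/Δz = 0.181/11 = 0.016 kg m⁻⁴
The largest gradient is in the 91–121 m interval — the pycnocline.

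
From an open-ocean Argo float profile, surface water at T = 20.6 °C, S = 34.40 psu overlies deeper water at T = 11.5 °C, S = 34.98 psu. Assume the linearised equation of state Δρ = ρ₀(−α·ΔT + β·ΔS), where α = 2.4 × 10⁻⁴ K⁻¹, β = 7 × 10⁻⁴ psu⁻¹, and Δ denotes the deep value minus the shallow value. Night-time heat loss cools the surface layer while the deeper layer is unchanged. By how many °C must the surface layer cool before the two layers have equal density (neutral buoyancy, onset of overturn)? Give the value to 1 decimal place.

10.8 °C

Neutral buoyancy requires Δρ = 0, i.e. −α(T_deep − T_surf′) + β(S_deep − S_surf) = 0.
T_surf′ = T_deep − (β/α)·ΔS = 11.5 − (7 × 10⁻⁴/2.4 × 10⁻⁴)·(+0.58) = 9.808 °C.
Cooling required: 20.6 − (9.808) = 10.792 °C.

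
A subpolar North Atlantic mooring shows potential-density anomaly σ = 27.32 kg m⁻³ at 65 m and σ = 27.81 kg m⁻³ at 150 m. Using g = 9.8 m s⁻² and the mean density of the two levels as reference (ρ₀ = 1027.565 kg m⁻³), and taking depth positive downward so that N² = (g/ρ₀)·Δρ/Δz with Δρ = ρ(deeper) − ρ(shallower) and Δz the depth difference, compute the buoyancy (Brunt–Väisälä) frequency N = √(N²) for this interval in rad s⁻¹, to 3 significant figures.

Δρ = 1027.81 − 1027.32 = 0.49 kg m⁻³ over Δz = 150 − 65 = 85 m.
N² = (9.8/1027.565) × (0.49/85) = 5.4979 × 10⁻⁵ s⁻².
N = √(5.4979 × 10⁻⁵) = 7.4148 × 10⁻³ rad s⁻¹ ≈ 7.41 × 10⁻³ rad s⁻¹.

7.41 × 10⁻³ rad s⁻¹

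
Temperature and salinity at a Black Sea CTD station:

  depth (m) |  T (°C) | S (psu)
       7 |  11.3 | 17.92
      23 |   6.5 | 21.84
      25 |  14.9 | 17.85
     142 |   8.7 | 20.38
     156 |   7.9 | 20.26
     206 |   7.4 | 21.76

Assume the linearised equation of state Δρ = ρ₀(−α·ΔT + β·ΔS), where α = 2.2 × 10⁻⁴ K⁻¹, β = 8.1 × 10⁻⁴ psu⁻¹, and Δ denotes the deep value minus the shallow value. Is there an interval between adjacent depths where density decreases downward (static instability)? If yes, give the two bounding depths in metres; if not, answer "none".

23–25 m

Evaluate Δρ/ρ₀ = −αΔT + βΔS across each adjacent pair:
  7–23 m: −αΔT+βΔS = −(2.2 × 10⁻⁴)(-4.8)+(8.1 × 10⁻⁴)(+3.92) = 4.2 × 10⁻³ → stable
  23–25 m: −αΔT+βΔS = −(2.2 × 10⁻⁴)(+8.4)+(8.1 × 10⁻⁴)(-3.99) = -5.1 × 10⁻³ → UNSTABLE
  25–142 m: −αΔT+βΔS = −(2.2 × 10⁻⁴)(-6.2)+(8.1 × 10⁻⁴)(+2.53) = 3.4 × 10⁻³ → stable
  142–156 m: −αΔT+βΔS = −(2.2 × 10⁻⁴)(-0.8)+(8.1 × 10⁻⁴)(-0.12) = 7.9 × 10⁻⁵ → stable
  156–206 m: −αΔT+βΔS = −(2.2 × 10⁻⁴)(-0.5)+(8.1 × 10⁻⁴)(+1.50) = 1.3 × 10⁻³ → stable
The 23–25 m interval has Δρ < 0: lighter water underlies denser water.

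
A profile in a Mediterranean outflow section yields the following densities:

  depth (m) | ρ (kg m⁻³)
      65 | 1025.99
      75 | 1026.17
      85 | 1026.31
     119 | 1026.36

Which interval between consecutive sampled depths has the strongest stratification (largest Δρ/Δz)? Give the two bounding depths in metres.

65–75 m

Compute the density gradient over each adjacent pair:
  65–75 m: Δρ/Δz = 0.18/10 = 0.018 kg m⁻⁴
  75–85 m: Δρ/Δz = 0.14/10 = 0.014 kg m⁻⁴
  85–119 m: Δρ/Δz = 0.05/34 = 1.5 × 10⁻³ kg m⁻⁴
The largest gradient is in the 65–75 m interval — the pycnocline.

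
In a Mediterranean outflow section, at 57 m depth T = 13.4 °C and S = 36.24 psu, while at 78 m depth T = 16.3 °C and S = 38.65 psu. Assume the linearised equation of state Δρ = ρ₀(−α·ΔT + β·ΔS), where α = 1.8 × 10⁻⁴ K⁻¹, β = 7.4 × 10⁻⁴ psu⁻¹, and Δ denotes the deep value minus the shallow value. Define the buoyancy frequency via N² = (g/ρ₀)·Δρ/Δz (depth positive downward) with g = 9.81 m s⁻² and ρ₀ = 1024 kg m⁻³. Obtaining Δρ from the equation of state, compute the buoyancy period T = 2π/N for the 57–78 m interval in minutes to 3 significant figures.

ΔT = +2.9 K, ΔS = +2.41 psu (deep − shallow).
Δρ/ρ₀ = −αΔT + βΔS = -5.22 × 10⁻⁴ + 1.7834 × 10⁻³ = 1.2614 × 10⁻³, so Δρ ≈ 1.292 kg m⁻³.
N² = (g/ρ₀)·Δρ/Δz = g·(Δρ/ρ₀)/Δz = 9.81 × 1.2614 × 10⁻³ / 21 = 5.8925 × 10⁻⁴ s⁻².
N = √(5.8925 × 10⁻⁴) = 0.024274 rad s⁻¹ → T = 2π/N = 258.84 s = 4.3140 min ≈ 4.31 min.

4.31 min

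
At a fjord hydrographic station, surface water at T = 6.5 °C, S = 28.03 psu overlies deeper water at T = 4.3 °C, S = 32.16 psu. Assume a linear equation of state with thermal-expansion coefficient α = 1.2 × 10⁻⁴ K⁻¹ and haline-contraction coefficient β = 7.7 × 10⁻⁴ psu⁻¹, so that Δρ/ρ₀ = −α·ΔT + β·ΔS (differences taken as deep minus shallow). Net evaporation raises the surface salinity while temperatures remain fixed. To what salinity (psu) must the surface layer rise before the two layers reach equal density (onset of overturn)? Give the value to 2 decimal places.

Neutral buoyancy requires −α(T_deep − T_surf) + β(S_deep − S_surf′) = 0.
S_surf′ = S_deep − (α/β)·ΔT = 32.16 − (1.2 × 10⁻⁴/7.7 × 10⁻⁴)·(-2.2) = 32.5029 psu.
Increase required: 32.5029 − 28.03 = 4.4729 psu.

32.50 psu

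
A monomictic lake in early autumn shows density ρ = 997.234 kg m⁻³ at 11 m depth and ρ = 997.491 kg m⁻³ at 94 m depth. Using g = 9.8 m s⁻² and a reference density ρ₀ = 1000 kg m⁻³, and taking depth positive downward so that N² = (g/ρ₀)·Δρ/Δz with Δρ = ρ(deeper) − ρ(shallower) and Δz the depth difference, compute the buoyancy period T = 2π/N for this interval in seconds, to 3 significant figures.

1.14 × 10³ s

Δρ = 997.491 − 997.234 = 0.257 kg m⁻³ over Δz = 94 − 11 = 83 m.
N² = (9.8/1000) × (0.257/83) = 3.0345 × 10⁻⁵ s⁻².
N = √(3.0345 × 10⁻⁵) = 5.5086 × 10⁻³ rad s⁻¹, so T = 2π/N = 1.1406 × 10³ s ≈ 1.14 × 10³ s.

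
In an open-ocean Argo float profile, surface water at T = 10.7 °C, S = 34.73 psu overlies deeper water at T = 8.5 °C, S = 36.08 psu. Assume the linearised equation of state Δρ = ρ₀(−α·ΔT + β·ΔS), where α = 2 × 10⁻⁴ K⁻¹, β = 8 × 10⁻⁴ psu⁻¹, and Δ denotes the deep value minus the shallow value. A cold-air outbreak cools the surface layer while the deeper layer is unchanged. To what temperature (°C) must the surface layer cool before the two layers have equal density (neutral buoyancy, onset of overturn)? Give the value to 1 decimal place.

Neutral buoyancy requires Δρ = 0, i.e. −α(T_deep − T_surf′) + β(S_deep − S_surf) = 0.
T_surf′ = T_deep − (β/α)·ΔS = 8.5 − (8 × 10⁻⁴/2 × 10⁻⁴)·(+1.35) = 3.100 °C.
Cooling required: 10.7 − (3.100) = 7.600 °C.

3.1 °C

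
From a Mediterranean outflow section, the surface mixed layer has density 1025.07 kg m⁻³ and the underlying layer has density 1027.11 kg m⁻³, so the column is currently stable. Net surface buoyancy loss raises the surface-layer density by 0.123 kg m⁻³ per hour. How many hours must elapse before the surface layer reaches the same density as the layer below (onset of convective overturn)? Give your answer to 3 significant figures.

16.6 hours

Density deficit of the surface layer: 1027.11 − 1025.07 = 2.04 kg m⁻³.
Required change = 2.04 / 0.123 = 16.6 hours.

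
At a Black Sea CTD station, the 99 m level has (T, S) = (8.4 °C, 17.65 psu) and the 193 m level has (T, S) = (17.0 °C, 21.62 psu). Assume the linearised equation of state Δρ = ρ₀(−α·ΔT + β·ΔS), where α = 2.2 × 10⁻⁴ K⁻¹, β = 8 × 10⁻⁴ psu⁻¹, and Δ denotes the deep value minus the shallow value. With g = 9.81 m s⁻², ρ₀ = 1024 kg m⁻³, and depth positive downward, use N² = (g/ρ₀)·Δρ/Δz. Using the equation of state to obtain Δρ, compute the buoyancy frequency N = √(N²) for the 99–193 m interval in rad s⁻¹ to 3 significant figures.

ΔT = +8.6 K, ΔS = +3.97 psu (deep − shallow).
Δρ/ρ₀ = −αΔT + βΔS = -1.892 × 10⁻³ + 3.176 × 10⁻³ = 1.284 × 10⁻³, so Δρ ≈ 1.315 kg m⁻³.
N² = (g/ρ₀)·Δρ/Δz = g·(Δρ/ρ₀)/Δz = 9.81 × 1.284 × 10⁻³ / 94 = 1.3400 × 10⁻⁴ s⁻².
N = √(1.3400 × 10⁻⁴) = 0.011576 rad s⁻¹ ≈ 0.0116 rad s⁻¹.

0.0116 rad s⁻¹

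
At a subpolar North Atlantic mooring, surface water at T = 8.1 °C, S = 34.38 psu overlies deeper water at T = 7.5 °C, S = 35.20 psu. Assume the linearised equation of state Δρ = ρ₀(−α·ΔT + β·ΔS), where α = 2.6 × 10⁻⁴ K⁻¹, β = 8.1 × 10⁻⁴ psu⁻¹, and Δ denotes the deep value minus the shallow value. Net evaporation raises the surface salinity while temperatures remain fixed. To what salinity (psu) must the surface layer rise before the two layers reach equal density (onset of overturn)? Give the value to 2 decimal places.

35.39 psu

Neutral buoyancy requires −α(T_deep − T_surf) + β(S_deep − S_surf′) = 0.
S_surf′ = S_deep − (α/β)·ΔT = 35.20 − (2.6 × 10⁻⁴/8.1 × 10⁻⁴)·(-0.6) = 35.3926 psu.
Increase required: 35.3926 − 34.38 = 1.0126 psu.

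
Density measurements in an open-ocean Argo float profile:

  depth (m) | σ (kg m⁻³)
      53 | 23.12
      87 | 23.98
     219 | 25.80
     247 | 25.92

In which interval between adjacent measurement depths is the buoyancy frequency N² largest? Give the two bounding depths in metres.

53–87 m

Compute the density gradient over each adjacent pair:
  53–87 m: Δρ/Δz = 0.86/34 = 0.025 kg m⁻⁴
  87–219 m: Δρ/Δz = 1.82/132 = 0.014 kg m⁻⁴
  219–247 m: Δρ/Δz = 0.12/28 = 4.3 × 10⁻³ kg m⁻⁴
The largest gradient is in the 53–87 m interval — the pycnocline.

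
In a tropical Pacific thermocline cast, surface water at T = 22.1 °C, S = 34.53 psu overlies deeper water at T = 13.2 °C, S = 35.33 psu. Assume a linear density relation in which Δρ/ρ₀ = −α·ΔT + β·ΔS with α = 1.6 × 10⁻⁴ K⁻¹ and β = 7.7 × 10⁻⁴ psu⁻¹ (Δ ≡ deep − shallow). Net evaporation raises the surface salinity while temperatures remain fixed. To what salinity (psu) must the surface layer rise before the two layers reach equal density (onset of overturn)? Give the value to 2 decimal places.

Neutral buoyancy requires −α(T_deep − T_surf) + β(S_deep − S_surf′) = 0.
S_surf′ = S_deep − (α/β)·ΔT = 35.33 − (1.6 × 10⁻⁴/7.7 × 10⁻⁴)·(-8.9) = 37.1794 psu.
Increase required: 37.1794 − 34.53 = 2.6494 psu.

37.18 psu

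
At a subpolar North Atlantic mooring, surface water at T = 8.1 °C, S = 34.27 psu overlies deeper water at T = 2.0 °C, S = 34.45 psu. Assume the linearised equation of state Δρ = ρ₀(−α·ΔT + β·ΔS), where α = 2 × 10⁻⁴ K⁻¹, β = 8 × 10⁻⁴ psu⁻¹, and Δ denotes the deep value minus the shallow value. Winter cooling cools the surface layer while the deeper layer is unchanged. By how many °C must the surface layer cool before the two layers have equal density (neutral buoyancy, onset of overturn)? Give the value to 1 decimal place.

Neutral buoyancy requires Δρ = 0, i.e. −α(T_deep − T_surf′) + β(S_deep − S_surf) = 0.
T_surf′ = T_deep − (β/α)·ΔS = 2.0 − (8 × 10⁻⁴/2 × 10⁻⁴)·(+0.18) = 1.280 °C.
Cooling required: 8.1 − (1.280) = 6.820 °C.

6.8 °C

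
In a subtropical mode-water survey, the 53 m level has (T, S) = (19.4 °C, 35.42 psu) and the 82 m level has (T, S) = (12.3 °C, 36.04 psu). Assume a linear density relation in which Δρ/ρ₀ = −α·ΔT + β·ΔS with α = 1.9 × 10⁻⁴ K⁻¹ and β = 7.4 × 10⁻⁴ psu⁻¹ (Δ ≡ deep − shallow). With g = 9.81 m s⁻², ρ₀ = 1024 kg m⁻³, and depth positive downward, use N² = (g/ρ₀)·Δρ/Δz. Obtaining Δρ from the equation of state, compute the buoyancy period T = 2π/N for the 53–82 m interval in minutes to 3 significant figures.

ΔT = -7.1 K, ΔS = +0.62 psu (deep − shallow).
Δρ/ρ₀ = −αΔT + βΔS = 1.349 × 10⁻³ + 4.588 × 10⁻⁴ = 1.8078 × 10⁻³, so Δρ ≈ 1.851 kg m⁻³.
N² = (g/ρ₀)·Δρ/Δz = g·(Δρ/ρ₀)/Δz = 9.81 × 1.8078 × 10⁻³ / 29 = 6.1154 × 10⁻⁴ s⁻².
N = √(6.1154 × 10⁻⁴) = 0.024729 rad s⁻¹ → T = 2π/N = 254.08 s = 4.2347 min ≈ 4.23 min.

4.23 min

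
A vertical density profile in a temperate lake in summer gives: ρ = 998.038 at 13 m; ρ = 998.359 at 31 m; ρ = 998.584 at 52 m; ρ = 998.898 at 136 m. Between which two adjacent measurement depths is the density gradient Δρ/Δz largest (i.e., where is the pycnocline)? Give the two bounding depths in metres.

Compute the density gradient over each adjacent pair:
  13–31 m: Δρ/Δz = 0.321/18 = 0.018 kg m⁻⁴
  31–52 m: Δρ/Δz = 0.225/21 = 0.011 kg m⁻⁴
  52–136 m: Δρ/Δz = 0.314/84 = 3.7 × 10⁻³ kg m⁻⁴
The largest gradient is in the 13–31 m interval — the pycnocline.

13–31 m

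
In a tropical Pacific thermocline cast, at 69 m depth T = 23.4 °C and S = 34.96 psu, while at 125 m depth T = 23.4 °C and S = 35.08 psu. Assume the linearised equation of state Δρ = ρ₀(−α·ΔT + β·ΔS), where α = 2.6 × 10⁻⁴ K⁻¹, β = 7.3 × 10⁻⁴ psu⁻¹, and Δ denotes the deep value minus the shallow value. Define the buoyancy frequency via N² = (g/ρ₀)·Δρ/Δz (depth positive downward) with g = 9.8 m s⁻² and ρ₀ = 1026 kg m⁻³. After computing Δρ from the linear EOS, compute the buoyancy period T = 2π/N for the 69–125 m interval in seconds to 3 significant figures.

1.60 × 10³ s

ΔT = +0.0 K, ΔS = +0.12 psu (deep − shallow).
Δρ/ρ₀ = −αΔT + βΔS = 0 + 8.76 × 10⁻⁵ = 8.76 × 10⁻⁵, so Δρ ≈ 0.08988 kg m⁻³.
N² = (g/ρ₀)·Δρ/Δz = g·(Δρ/ρ₀)/Δz = 9.8 × 8.76 × 10⁻⁵ / 56 = 1.5330 × 10⁻⁵ s⁻².
N = √(1.5330 × 10⁻⁵) = 3.9154 × 10⁻³ rad s⁻¹ → T = 2π/N = 1.6047 × 10³ s ≈ 1.60 × 10³ s.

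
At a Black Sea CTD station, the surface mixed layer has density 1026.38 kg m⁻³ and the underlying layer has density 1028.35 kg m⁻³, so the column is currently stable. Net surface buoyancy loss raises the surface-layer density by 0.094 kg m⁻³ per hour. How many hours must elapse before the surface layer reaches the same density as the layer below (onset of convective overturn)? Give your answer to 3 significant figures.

Density deficit of the surface layer: 1028.35 − 1026.38 = 1.97 kg m⁻³.
Required change = 1.97 / 0.094 = 21.0 hours.

21.0 hours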